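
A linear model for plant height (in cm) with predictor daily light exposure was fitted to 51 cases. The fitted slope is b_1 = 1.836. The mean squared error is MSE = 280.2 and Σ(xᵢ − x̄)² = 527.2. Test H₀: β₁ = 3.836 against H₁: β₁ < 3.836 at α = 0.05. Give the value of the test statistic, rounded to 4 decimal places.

SE(b_1) = √(MSE/Sₓₓ) = √(280.2/527.2) = 0.729032.
t = (1.836 − 3.836) / 0.729032 = -2.7434.
df = n − 2 = 49.
One-sided p ≈ 0.0042, which is < 0.05, so reject H₀.
There is evidence that the true slope on daily light exposure is below 3.836 cm per unit.

t = -2.7434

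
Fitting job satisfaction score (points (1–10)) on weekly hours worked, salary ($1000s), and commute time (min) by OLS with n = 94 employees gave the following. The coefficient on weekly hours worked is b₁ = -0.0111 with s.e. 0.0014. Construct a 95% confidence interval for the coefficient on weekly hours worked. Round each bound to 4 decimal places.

(-0.0139, -0.0083)

df = n − k − 1 = 94 − 3 − 1 = 90.
t* = t_{0.025, 90} = 1.986675.
Margin = t* × SE = 1.986675 × 0.0014 = 0.002781.
CI: -0.0111 ± 0.002781 → (-0.0139, -0.0083).
With 95% confidence, each one-unit increase in weekly hours worked is associated with a change of between -0.0139 and -0.0083 points (1–10) in job satisfaction score, holding the other predictors fixed.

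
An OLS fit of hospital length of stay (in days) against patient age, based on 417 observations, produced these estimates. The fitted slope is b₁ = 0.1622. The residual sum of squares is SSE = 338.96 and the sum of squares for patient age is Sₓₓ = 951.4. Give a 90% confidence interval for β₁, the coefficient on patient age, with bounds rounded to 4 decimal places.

MSE = SSE/(n − 2) = 338.96/415 = 0.816771.
SE(b₁) = √(MSE/Sₓₓ) = √(0.816771/951.4) = 0.0293001.
df = n − 2 = 415.
t* = t_{0.05, 415} = 1.648534.
Margin = t* × SE = 1.648534 × 0.0293001 = 0.048302.
CI: 0.1622 ± 0.048302 → (0.1139, 0.2105).
With 90% confidence, each one-unit increase in patient age is associated with a change of between 0.1139 and 0.2105 days in hospital length of stay.

(0.1139, 0.2105)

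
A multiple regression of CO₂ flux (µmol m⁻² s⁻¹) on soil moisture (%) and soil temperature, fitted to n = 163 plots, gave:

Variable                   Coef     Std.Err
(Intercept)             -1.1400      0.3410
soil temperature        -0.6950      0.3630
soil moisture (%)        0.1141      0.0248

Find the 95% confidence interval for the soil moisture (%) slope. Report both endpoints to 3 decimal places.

(0.065, 0.163)

Read off: b = 0.1141, SE = 0.0248 for soil moisture (%).
df = n − k − 1 = 163 − 2 − 1 = 160.
t* = t_{0.025, 160} = 1.974902.
Margin = t* × SE = 1.974902 × 0.0248 = 0.04898.
CI: 0.1141 ± 0.04898 → (0.065, 0.163).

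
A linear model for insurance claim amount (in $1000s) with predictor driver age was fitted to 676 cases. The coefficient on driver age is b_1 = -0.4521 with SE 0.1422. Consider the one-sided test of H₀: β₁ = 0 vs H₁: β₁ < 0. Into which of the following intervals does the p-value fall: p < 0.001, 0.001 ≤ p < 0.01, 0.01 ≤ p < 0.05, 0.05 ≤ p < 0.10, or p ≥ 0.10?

t = -0.4521 / 0.1422 = -3.179.
df = n − 2 = 676 − 2 = 674.
One-sided p = P(T_{674} < t) ≈ 0.0008.
So p < 0.001.

p < 0.001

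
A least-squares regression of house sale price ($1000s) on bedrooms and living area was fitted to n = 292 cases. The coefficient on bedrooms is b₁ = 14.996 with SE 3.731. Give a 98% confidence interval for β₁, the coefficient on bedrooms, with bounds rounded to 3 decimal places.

(6.268, 23.724)

df = n − k − 1 = 292 − 2 − 1 = 289.
t* = t_{0.01, 289} = 2.33932.
Margin = t* × SE = 2.33932 × 3.731 = 8.72800.
CI: 14.996 ± 8.72800 → (6.268, 23.724).
With 98% confidence, each one-unit increase in bedrooms is associated with a change of between 6.268 and 23.724 $1000s in house sale price, holding the other predictors fixed.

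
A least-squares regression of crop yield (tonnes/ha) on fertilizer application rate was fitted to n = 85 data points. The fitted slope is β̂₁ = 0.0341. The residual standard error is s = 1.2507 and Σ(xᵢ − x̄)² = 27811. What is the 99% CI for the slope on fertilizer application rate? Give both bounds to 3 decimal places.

(0.014, 0.054)

SE(β̂₁) = s/√Sₓₓ = 1.2507/√27811 = 0.00749972.
df = n − 2 = 83.
t* = t_{0.005, 83} = 2.636369.
Margin = t* × SE = 2.636369 × 0.00749972 = 0.01977.
CI: 0.0341 ± 0.01977 → (0.014, 0.054).
With 99% confidence, each one-unit increase in fertilizer application rate is associated with a change of between 0.014 and 0.054 tonnes/ha in crop yield.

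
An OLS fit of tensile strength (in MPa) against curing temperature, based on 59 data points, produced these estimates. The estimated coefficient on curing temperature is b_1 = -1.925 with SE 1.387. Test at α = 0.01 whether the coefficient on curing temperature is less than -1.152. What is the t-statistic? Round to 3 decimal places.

t = -0.557

H₀: β₁ = -1.152 vs H₁: β₁ < -1.152.
t = (b_1 − β₁⁰)/SE = (-1.925 − (-1.152)) / 1.387 = -0.557.
df = n − 2 = 59 − 2 = 57.
One-sided p ≈ 0.2897, which is ≥ 0.01, so fail to reject H₀.
The data do not give significant evidence that the true slope on curing temperature is below -1.152 MPa per unit.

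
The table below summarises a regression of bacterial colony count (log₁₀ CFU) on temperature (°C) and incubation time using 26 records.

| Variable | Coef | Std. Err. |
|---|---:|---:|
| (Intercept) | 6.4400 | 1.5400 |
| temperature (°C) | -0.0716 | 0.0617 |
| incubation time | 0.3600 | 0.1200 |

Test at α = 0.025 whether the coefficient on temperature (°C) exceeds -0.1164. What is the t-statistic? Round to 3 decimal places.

Read off: b = -0.0716, SE = 0.0617 for temperature (°C).
H₀: β₁ = -0.1164 vs H₁: β₁ > -0.1164.
t = (-0.0716 − (-0.1164)) / 0.0617 = 0.726.
df = n − k − 1 = 26 − 2 − 1 = 23.
One-sided p ≈ 0.2376, which is ≥ 0.025, so fail to reject H₀.
The data do not give significant evidence that the true slope on temperature (°C) exceeds -0.1164 log₁₀ CFU per unit, holding the other predictors fixed.

t = 0.726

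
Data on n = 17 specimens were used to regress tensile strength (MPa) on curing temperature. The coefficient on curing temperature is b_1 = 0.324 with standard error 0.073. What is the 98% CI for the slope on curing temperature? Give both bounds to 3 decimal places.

df = n − 2 = 17 − 2 = 15.
t* = t_{0.01, 15} = 2.60248.
Margin = t* × SE = 2.60248 × 0.073 = 0.18998.
CI: 0.324 ± 0.18998 → (0.134, 0.514).
With 98% confidence, each one-unit increase in curing temperature is associated with a change of between 0.134 and 0.514 MPa in tensile strength.

(0.134, 0.514)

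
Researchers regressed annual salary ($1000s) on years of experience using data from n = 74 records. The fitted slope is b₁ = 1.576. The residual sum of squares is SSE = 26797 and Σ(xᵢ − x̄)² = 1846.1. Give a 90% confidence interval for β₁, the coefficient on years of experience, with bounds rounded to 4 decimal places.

(0.8278, 2.3242)

MSE = SSE/(n − 2) = 26797/72 = 372.181.
SE(b₁) = √(MSE/Sₓₓ) = √(372.181/1846.1) = 0.449003.
df = n − 2 = 72.
t* = t_{0.05, 72} = 1.666294.
Margin = t* × SE = 1.666294 × 0.449003 = 0.748171.
CI: 1.576 ± 0.748171 → (0.8278, 2.3242).
With 90% confidence, each one-unit increase in years of experience is associated with a change of between 0.8278 and 2.3242 $1000s in annual salary.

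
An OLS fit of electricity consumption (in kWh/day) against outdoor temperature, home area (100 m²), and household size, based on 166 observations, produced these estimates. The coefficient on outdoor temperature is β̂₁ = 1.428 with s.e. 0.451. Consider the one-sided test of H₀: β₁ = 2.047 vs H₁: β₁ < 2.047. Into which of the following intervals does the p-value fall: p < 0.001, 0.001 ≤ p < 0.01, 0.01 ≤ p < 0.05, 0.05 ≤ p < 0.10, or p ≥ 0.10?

t = (1.428 − 2.047) / 0.451 = -1.373.
df = n − k − 1 = 166 − 3 − 1 = 162.
One-sided p = P(T_{162} < t) ≈ 0.0859.
So 0.05 ≤ p < 0.10.

0.05 ≤ p < 0.10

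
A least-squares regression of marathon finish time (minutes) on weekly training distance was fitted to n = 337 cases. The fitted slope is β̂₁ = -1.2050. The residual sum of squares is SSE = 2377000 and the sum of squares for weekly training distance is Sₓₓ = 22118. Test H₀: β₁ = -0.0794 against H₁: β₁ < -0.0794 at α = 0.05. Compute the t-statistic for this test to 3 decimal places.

t = -1.987

MSE = SSE/(n − 2) = 2377000/335 = 7095.52.
SE(β̂₁) = √(MSE/Sₓₓ) = √(7095.52/22118) = 0.566395.
t = (-1.2050 − (-0.0794)) / 0.566395 = -1.987.
df = n − 2 = 335.
One-sided p ≈ 0.0239, which is < 0.05, so reject H₀.
There is evidence that the true slope on weekly training distance is below -0.0794 minutes per unit.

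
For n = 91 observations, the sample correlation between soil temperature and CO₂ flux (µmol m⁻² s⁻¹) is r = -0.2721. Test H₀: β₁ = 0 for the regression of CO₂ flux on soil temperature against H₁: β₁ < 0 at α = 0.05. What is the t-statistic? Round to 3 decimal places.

t = r·√(n − 2)/√(1 − r²) = -0.2721·√89/√0.925962 = -2.668.
df = n − 2 = 89.
One-sided p ≈ 0.0045, which is < 0.05, so reject H₀.
There is evidence of a linear association between soil temperature and CO₂ flux.

t = -2.668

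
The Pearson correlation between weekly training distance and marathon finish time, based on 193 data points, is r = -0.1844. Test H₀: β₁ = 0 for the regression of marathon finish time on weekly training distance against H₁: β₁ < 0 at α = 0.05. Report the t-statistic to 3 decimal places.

t = -2.593

t = r·√(n − 2)/√(1 − r²) = -0.1844·√191/√0.965997 = -2.593.
df = n − 2 = 191.
One-sided p ≈ 0.0051, which is < 0.05, so reject H₀.
There is evidence of a linear association between weekly training distance and marathon finish time.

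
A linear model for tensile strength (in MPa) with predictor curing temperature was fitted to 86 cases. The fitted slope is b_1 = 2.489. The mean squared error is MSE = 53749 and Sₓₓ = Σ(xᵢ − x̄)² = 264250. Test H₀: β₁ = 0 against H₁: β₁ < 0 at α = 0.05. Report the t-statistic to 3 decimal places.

t = 5.519

SE(b_1) = √(MSE/Sₓₓ) = √(53749/264250) = 0.451001.
t = 2.489 / 0.451001 = 5.519.
df = n − 2 = 84.
One-sided p ≈ 1.0000, which is ≥ 0.05, so fail to reject H₀.
The data do not give significant evidence that the true slope on curing temperature is negative.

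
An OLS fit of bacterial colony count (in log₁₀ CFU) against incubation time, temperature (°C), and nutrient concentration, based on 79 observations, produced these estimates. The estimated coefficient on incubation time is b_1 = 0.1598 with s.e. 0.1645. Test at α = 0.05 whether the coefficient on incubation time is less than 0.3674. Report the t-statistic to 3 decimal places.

t = -1.262

H₀: β₁ = 0.3674 vs H₁: β₁ < 0.3674.
t = (b_1 − β₁⁰)/SE = (0.1598 − 0.3674) / 0.1645 = -1.262.
df = n − k − 1 = 79 − 3 − 1 = 75.
One-sided p ≈ 0.1054, which is ≥ 0.05, so fail to reject H₀.
The data do not give significant evidence that the true slope on incubation time is below 0.3674 log₁₀ CFU per unit, holding the other predictors fixed.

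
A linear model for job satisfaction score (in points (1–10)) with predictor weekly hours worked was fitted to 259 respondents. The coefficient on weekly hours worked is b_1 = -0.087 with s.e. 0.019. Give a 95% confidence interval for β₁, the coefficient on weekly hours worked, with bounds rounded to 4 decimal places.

df = n − 2 = 259 − 2 = 257.
t* = t_{0.025, 257} = 1.969237.
Margin = t* × SE = 1.969237 × 0.019 = 0.037416.
CI: -0.087 ± 0.037416 → (-0.1244, -0.0496).
With 95% confidence, each one-unit increase in weekly hours worked is associated with a change of between -0.1244 and -0.0496 points (1–10) in job satisfaction score.

(-0.1244, -0.0496)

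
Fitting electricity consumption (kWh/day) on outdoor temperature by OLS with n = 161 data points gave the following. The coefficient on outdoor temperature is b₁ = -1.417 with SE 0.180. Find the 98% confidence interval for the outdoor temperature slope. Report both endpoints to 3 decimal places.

(-1.840, -0.994)

df = n − 2 = 161 − 2 = 159.
t* = t_{0.01, 159} = 2.350029.
Margin = t* × SE = 2.350029 × 0.180 = 0.42301.
CI: -1.417 ± 0.42301 → (-1.840, -0.994).
With 98% confidence, each one-unit increase in outdoor temperature is associated with a change of between -1.840 and -0.994 kWh/day in electricity consumption.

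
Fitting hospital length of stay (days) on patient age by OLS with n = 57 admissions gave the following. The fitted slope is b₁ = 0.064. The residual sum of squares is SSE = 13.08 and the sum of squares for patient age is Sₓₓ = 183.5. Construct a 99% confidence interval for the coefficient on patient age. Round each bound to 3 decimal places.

(-0.032, 0.160)

MSE = SSE/(n − 2) = 13.08/55 = 0.237818.
SE(b₁) = √(MSE/Sₓₓ) = √(0.237818/183.5) = 0.0360002.
df = n − 2 = 55.
t* = t_{0.005, 55} = 2.668216.
Margin = t* × SE = 2.668216 × 0.0360002 = 0.09606.
CI: 0.064 ± 0.09606 → (-0.032, 0.160).
With 99% confidence, each one-unit increase in patient age is associated with a change of between -0.032 and 0.160 days in hospital length of stay.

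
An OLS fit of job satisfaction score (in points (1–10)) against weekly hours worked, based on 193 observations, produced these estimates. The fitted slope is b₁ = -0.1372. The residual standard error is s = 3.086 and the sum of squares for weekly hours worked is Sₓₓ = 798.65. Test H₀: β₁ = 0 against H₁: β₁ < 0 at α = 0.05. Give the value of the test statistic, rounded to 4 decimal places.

SE(b₁) = s/√Sₓₓ = 3.086/√798.65 = 0.109199.
t = -0.1372 / 0.109199 = -1.2564.
df = n − 2 = 191.
One-sided p ≈ 0.1052, which is ≥ 0.05, so fail to reject H₀.
The data do not give significant evidence that the true slope on weekly hours worked is negative.

t = -1.2564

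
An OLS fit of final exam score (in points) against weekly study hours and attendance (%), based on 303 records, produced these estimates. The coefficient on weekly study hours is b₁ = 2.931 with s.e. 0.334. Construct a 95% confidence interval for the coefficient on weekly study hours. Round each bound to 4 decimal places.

df = n − k − 1 = 303 − 2 − 1 = 300.
t* = t_{0.025, 300} = 1.967903.
Margin = t* × SE = 1.967903 × 0.334 = 0.657280.
CI: 2.931 ± 0.657280 → (2.2737, 3.5883).
With 95% confidence, each one-unit increase in weekly study hours is associated with a change of between 2.2737 and 3.5883 points in final exam score, holding the other predictors fixed.

(2.2737, 3.5883)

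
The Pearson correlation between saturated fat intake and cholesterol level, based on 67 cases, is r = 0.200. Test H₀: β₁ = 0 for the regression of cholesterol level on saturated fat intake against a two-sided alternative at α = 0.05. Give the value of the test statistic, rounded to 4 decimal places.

t = 1.6457

t = r·√(n − 2)/√(1 − r²) = 0.200·√65/√0.96 = 1.6457.
df = n − 2 = 65.
Two-sided p ≈ 0.1047, which is ≥ 0.05, so fail to reject H₀.
The data do not give significant evidence of a linear association between saturated fat intake and cholesterol level.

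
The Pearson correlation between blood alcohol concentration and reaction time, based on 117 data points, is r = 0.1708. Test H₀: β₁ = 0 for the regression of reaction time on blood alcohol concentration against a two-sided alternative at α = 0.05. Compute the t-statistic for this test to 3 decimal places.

t = r·√(n − 2)/√(1 − r²) = 0.1708·√115/√0.970827 = 1.859.
df = n − 2 = 115.
Two-sided p ≈ 0.0656, which is ≥ 0.05, so fail to reject H₀.
The data do not give significant evidence of a linear association between blood alcohol concentration and reaction time.

t = 1.859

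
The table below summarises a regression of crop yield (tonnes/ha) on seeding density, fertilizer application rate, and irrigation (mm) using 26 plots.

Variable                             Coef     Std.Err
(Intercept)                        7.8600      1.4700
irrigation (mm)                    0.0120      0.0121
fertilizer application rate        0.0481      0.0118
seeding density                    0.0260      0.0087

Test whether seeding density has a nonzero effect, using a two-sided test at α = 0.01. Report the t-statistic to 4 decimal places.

t = 2.9885

Read off: b = 0.0260, SE = 0.0087 for seeding density.
H₀: β₁ = 0 vs H₁: β₁ ≠ 0.
t = 0.0260 / 0.0087 = 2.9885.
df = n − k − 1 = 26 − 3 − 1 = 22.
Two-sided p ≈ 0.0068, which is < 0.01, so reject H₀.
There is evidence that seeding density is associated with crop yield, holding the other predictors fixed.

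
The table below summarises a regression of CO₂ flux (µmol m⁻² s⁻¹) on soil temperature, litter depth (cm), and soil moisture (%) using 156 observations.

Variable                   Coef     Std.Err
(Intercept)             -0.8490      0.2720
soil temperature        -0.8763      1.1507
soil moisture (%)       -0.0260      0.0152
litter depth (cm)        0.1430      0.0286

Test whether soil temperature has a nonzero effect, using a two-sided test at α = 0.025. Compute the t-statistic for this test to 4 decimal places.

t = -0.7615

Read off: b = -0.8763, SE = 1.1507 for soil temperature.
H₀: β₁ = 0 vs H₁: β₁ ≠ 0.
t = -0.8763 / 1.1507 = -0.7615.
df = n − k − 1 = 156 − 3 − 1 = 152.
Two-sided p ≈ 0.4475, which is ≥ 0.025, so fail to reject H₀.
The data do not give significant evidence of an association between soil temperature and CO₂ flux, after adjusting for the other predictors.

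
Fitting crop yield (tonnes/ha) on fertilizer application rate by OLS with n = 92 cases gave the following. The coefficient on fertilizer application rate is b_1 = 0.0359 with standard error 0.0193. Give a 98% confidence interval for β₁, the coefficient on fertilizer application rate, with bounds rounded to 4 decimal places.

(-0.0098, 0.0816)

df = n − 2 = 92 − 2 = 90.
t* = t_{0.01, 90} = 2.368497.
Margin = t* × SE = 2.368497 × 0.0193 = 0.045712.
CI: 0.0359 ± 0.045712 → (-0.0098, 0.0816).
With 98% confidence, each one-unit increase in fertilizer application rate is associated with a change of between -0.0098 and 0.0816 tonnes/ha in crop yield.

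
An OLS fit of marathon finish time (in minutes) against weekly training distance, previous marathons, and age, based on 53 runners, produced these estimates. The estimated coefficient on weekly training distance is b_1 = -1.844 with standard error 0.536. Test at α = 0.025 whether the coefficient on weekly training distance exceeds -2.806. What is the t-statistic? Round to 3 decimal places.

H₀: β₁ = -2.806 vs H₁: β₁ > -2.806.
t = (b_1 − β₁⁰)/SE = (-1.844 − (-2.806)) / 0.536 = 1.795.
df = n − k − 1 = 53 − 3 − 1 = 49.
One-sided p ≈ 0.0394, which is ≥ 0.025, so fail to reject H₀.
The data do not give significant evidence that the true slope on weekly training distance exceeds -2.806 minutes per unit, holding the other predictors fixed.

t = 1.795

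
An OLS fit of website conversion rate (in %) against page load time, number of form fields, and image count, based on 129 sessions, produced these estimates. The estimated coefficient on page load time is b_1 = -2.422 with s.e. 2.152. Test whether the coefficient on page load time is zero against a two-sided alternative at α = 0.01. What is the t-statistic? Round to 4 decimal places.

H₀: β₁ = 0 vs H₁: β₁ ≠ 0.
t = (b_1 − β₁⁰)/SE = -2.422 / 2.152 = -1.1255.
df = n − k − 1 = 129 − 3 − 1 = 125.
Two-sided p ≈ 0.2625, which is ≥ 0.01, so fail to reject H₀.
The data do not give significant evidence of an association between page load time and website conversion rate, after adjusting for the other predictors.

t = -1.1255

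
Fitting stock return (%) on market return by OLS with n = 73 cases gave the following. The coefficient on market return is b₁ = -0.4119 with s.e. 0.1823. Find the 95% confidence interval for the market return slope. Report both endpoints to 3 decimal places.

df = n − 2 = 73 − 2 = 71.
t* = t_{0.025, 71} = 1.993943.
Margin = t* × SE = 1.993943 × 0.1823 = 0.36350.
CI: -0.4119 ± 0.36350 → (-0.775, -0.048).
With 95% confidence, each one-unit increase in market return is associated with a change of between -0.775 and -0.048 % in stock return.

(-0.775, -0.048)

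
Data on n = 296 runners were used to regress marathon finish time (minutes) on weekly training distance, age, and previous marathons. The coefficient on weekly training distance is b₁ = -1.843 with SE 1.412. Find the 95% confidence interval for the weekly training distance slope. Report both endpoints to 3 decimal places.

df = n − k − 1 = 296 − 3 − 1 = 292.
t* = t_{0.025, 292} = 1.968121.
Margin = t* × SE = 1.968121 × 1.412 = 2.77899.
CI: -1.843 ± 2.77899 → (-4.622, 0.936).
With 95% confidence, each one-unit increase in weekly training distance is associated with a change of between -4.622 and 0.936 minutes in marathon finish time, holding the other predictors fixed.

(-4.622, 0.936)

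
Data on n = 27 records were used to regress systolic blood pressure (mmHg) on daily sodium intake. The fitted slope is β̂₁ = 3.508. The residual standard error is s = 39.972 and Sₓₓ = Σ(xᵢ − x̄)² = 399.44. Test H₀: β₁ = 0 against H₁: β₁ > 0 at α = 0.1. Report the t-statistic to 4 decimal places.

SE(β̂₁) = s/√Sₓₓ = 39.972/√399.44 = 2.
t = 3.508 / 2 = 1.7540.
df = n − 2 = 25.
One-sided p ≈ 0.0458, which is < 0.1, so reject H₀.
There is evidence that the true slope on daily sodium intake is positive.

t = 1.7540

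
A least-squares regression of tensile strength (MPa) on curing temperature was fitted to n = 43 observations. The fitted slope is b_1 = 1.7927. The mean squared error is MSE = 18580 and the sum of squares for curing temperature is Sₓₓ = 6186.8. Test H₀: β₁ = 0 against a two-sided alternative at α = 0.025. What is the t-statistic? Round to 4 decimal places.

SE(b_1) = √(MSE/Sₓₓ) = √(18580/6186.8) = 1.73297.
t = 1.7927 / 1.73297 = 1.0345.
df = n − 2 = 41.
Two-sided p ≈ 0.3070, which is ≥ 0.025, so fail to reject H₀.
The data do not give significant evidence of an association between curing temperature and tensile strength.

t = 1.0345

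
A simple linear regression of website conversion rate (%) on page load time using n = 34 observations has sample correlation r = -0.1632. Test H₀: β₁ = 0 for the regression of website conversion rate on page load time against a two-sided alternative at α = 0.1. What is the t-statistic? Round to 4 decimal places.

t = -0.9357

t = r·√(n − 2)/√(1 − r²) = -0.1632·√32/√0.973366 = -0.9357.
df = n − 2 = 32.
Two-sided p ≈ 0.3564, which is ≥ 0.1, so fail to reject H₀.
The data do not give significant evidence of a linear association between page load time and website conversion rate.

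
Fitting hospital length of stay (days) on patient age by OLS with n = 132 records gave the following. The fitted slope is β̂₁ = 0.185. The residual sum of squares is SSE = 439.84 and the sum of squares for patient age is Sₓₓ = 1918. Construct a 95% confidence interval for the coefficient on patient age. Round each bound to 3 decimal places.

(0.102, 0.268)

MSE = SSE/(n − 2) = 439.84/130 = 3.38338.
SE(β̂₁) = √(MSE/Sₓₓ) = √(3.38338/1918) = 0.0420002.
df = n − 2 = 130.
t* = t_{0.025, 130} = 1.97838.
Margin = t* × SE = 1.97838 × 0.0420002 = 0.08309.
CI: 0.185 ± 0.08309 → (0.102, 0.268).
With 95% confidence, each one-unit increase in patient age is associated with a change of between 0.102 and 0.268 days in hospital length of stay.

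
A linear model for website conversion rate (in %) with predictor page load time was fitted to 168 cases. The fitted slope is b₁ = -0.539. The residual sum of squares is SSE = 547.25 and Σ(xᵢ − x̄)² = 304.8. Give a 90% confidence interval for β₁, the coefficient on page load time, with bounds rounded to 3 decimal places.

(-0.711, -0.367)

MSE = SSE/(n − 2) = 547.25/166 = 3.29669.
SE(b₁) = √(MSE/Sₓₓ) = √(3.29669/304.8) = 0.104.
df = n − 2 = 166.
t* = t_{0.05, 166} = 1.654085.
Margin = t* × SE = 1.654085 × 0.104 = 0.17202.
CI: -0.539 ± 0.17202 → (-0.711, -0.367).
With 90% confidence, each one-unit increase in page load time is associated with a change of between -0.711 and -0.367 % in website conversion rate.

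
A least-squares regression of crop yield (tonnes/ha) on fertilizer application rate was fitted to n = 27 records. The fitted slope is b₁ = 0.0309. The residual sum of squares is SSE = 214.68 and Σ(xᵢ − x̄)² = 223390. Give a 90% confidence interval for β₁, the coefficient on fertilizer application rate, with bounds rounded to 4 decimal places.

(0.0203, 0.0415)

MSE = SSE/(n − 2) = 214.68/25 = 8.5872.
SE(b₁) = √(MSE/Sₓₓ) = √(8.5872/223390) = 0.00620003.
df = n − 2 = 25.
t* = t_{0.05, 25} = 1.708141.
Margin = t* × SE = 1.708141 × 0.00620003 = 0.010591.
CI: 0.0309 ± 0.010591 → (0.0203, 0.0415).
With 90% confidence, each one-unit increase in fertilizer application rate is associated with a change of between 0.0203 and 0.0415 tonnes/ha in crop yield.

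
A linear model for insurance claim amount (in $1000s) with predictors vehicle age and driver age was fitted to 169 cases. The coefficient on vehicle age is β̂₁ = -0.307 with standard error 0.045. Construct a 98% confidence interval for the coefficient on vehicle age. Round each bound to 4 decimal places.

(-0.4127, -0.2013)

df = n − k − 1 = 169 − 2 − 1 = 166.
t* = t_{0.01, 166} = 2.349021.
Margin = t* × SE = 2.349021 × 0.045 = 0.105706.
CI: -0.307 ± 0.105706 → (-0.4127, -0.2013).
With 98% confidence, each one-unit increase in vehicle age is associated with a change of between -0.4127 and -0.2013 $1000s in insurance claim amount, holding the other predictors fixed.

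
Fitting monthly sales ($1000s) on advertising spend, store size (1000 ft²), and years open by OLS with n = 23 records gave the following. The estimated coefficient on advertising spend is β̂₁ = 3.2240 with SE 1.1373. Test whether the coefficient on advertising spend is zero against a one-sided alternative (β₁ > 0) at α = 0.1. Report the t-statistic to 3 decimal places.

H₀: β₁ = 0 vs H₁: β₁ > 0.
t = (β̂₁ − β₁⁰)/SE = 3.2240 / 1.1373 = 2.835.
df = n − k − 1 = 23 − 3 − 1 = 19.
One-sided p ≈ 0.0053, which is < 0.1, so reject H₀.
There is evidence that the true slope on advertising spend is positive, holding the other predictors fixed.

t = 2.835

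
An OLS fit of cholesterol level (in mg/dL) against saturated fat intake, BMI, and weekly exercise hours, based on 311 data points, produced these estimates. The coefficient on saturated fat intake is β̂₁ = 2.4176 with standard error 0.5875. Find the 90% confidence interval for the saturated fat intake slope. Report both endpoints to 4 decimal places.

(1.4483, 3.3869)

df = n − k − 1 = 311 − 3 − 1 = 307.
t* = t_{0.05, 307} = 1.649832.
Margin = t* × SE = 1.649832 × 0.5875 = 0.969276.
CI: 2.4176 ± 0.969276 → (1.4483, 3.3869).
With 90% confidence, each one-unit increase in saturated fat intake is associated with a change of between 1.4483 and 3.3869 mg/dL in cholesterol level, holding the other predictors fixed.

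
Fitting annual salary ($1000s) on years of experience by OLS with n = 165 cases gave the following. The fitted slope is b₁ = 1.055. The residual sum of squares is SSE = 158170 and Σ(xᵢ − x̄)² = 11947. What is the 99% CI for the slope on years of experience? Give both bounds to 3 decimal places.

MSE = SSE/(n − 2) = 158170/163 = 970.368.
SE(b₁) = √(MSE/Sₓₓ) = √(970.368/11947) = 0.284996.
df = n − 2 = 163.
t* = t_{0.005, 163} = 2.606328.
Margin = t* × SE = 2.606328 × 0.284996 = 0.74279.
CI: 1.055 ± 0.74279 → (0.312, 1.798).
With 99% confidence, each one-unit increase in years of experience is associated with a change of between 0.312 and 1.798 $1000s in annual salary.

(0.312, 1.798)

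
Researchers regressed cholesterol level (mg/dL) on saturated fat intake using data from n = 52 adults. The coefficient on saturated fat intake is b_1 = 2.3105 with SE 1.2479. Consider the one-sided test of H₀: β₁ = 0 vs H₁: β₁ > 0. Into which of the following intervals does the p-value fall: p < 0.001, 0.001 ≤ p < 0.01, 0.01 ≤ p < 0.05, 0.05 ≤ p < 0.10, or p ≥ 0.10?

0.01 ≤ p < 0.05

t = 2.3105 / 1.2479 = 1.852.
df = n − 2 = 52 − 2 = 50.
One-sided p = P(T_{50} > t) ≈ 0.0350.
So 0.01 ≤ p < 0.05.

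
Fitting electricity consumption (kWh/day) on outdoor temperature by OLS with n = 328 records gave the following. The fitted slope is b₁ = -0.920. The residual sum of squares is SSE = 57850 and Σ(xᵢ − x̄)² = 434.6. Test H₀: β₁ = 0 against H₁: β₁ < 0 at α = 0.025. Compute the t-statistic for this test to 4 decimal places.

MSE = SSE/(n − 2) = 57850/326 = 177.454.
SE(b₁) = √(MSE/Sₓₓ) = √(177.454/434.6) = 0.638996.
t = -0.920 / 0.638996 = -1.4398.
df = n − 2 = 326.
One-sided p ≈ 0.0754, which is ≥ 0.025, so fail to reject H₀.
The data do not give significant evidence that the true slope on outdoor temperature is negative.

t = -1.4398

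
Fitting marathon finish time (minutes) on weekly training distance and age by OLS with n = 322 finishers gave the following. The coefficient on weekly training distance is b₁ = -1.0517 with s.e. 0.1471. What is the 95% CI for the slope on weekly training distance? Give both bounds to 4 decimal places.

df = n − k − 1 = 322 − 2 − 1 = 319.
t* = t_{0.025, 319} = 1.967428.
Margin = t* × SE = 1.967428 × 0.1471 = 0.289409.
CI: -1.0517 ± 0.289409 → (-1.3411, -0.7623).
With 95% confidence, each one-unit increase in weekly training distance is associated with a change of between -1.3411 and -0.7623 minutes in marathon finish time, holding the other predictors fixed.

(-1.3411, -0.7623)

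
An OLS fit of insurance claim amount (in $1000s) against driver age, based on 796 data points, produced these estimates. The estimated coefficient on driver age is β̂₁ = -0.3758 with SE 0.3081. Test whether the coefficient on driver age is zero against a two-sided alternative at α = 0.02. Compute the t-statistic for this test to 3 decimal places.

H₀: β₁ = 0 vs H₁: β₁ ≠ 0.
t = (β̂₁ − β₁⁰)/SE = -0.3758 / 0.3081 = -1.220.
df = n − 2 = 796 − 2 = 794.
Two-sided p ≈ 0.2229, which is ≥ 0.02, so fail to reject H₀.
The data do not give significant evidence of an association between driver age and insurance claim amount.

t = -1.220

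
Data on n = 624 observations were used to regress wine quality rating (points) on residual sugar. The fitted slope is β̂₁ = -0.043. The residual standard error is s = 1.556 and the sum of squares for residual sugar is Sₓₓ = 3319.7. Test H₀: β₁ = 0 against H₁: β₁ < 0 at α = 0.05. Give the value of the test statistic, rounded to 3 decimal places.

t = -1.592

SE(β̂₁) = s/√Sₓₓ = 1.556/√3319.7 = 0.027006.
t = -0.043 / 0.027006 = -1.592.
df = n − 2 = 622.
One-sided p ≈ 0.0559, which is ≥ 0.05, so fail to reject H₀.
The data do not give significant evidence that the true slope on residual sugar is negative.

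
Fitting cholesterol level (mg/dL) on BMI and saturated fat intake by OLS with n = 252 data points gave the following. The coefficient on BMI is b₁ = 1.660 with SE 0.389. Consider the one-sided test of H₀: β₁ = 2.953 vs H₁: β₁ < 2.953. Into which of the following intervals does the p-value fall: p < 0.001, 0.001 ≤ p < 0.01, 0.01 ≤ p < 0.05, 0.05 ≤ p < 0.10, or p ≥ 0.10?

p < 0.001

t = (1.660 − 2.953) / 0.389 = -3.324.
df = n − k − 1 = 252 − 2 − 1 = 249.
One-sided p = P(T_{249} < t) ≈ 0.0005.
So p < 0.001.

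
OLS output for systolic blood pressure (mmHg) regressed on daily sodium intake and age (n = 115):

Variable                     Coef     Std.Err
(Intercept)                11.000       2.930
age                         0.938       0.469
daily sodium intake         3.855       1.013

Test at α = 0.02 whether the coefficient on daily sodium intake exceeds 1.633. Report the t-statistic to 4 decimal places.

Read off: b = 3.855, SE = 1.013 for daily sodium intake.
H₀: β₁ = 1.633 vs H₁: β₁ > 1.633.
t = (3.855 − 1.633) / 1.013 = 2.1935.
df = n − k − 1 = 115 − 2 − 1 = 112.
One-sided p ≈ 0.0152, which is < 0.02, so reject H₀.
There is evidence that the true slope on daily sodium intake exceeds 1.633 mmHg per unit, holding the other predictors fixed.

t = 2.1935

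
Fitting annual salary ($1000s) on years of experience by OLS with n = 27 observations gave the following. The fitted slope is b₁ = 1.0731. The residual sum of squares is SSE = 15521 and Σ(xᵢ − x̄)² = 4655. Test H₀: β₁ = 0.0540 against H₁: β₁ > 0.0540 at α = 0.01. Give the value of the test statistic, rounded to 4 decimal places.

MSE = SSE/(n − 2) = 15521/25 = 620.84.
SE(b₁) = √(MSE/Sₓₓ) = √(620.84/4655) = 0.365199.
t = (1.0731 − 0.0540) / 0.365199 = 2.7905.
df = n − 2 = 25.
One-sided p ≈ 0.0050, which is < 0.01, so reject H₀.
There is evidence that the true slope on years of experience exceeds 0.0540 $1000s per unit.

t = 2.7905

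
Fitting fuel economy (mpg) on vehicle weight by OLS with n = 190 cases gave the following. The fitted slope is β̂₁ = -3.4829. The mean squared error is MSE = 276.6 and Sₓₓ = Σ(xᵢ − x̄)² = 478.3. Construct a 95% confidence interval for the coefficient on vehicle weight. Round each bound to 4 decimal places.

SE(β̂₁) = √(MSE/Sₓₓ) = √(276.6/478.3) = 0.760459.
df = n − 2 = 188.
t* = t_{0.025, 188} = 1.972663.
Margin = t* × SE = 1.972663 × 0.760459 = 1.500129.
CI: -3.4829 ± 1.500129 → (-4.9830, -1.9828).
With 95% confidence, each one-unit increase in vehicle weight is associated with a change of between -4.9830 and -1.9828 mpg in fuel economy.

(-4.9830, -1.9828)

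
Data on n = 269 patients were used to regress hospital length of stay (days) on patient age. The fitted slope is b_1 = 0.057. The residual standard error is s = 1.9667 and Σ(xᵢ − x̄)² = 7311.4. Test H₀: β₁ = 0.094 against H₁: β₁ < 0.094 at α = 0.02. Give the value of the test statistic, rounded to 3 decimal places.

SE(b_1) = s/√Sₓₓ = 1.9667/√7311.4 = 0.0230005.
t = (0.057 − 0.094) / 0.0230005 = -1.609.
df = n − 2 = 267.
One-sided p ≈ 0.0544, which is ≥ 0.02, so fail to reject H₀.
The data do not give significant evidence that the true slope on patient age is below 0.094 days per unit.

t = -1.609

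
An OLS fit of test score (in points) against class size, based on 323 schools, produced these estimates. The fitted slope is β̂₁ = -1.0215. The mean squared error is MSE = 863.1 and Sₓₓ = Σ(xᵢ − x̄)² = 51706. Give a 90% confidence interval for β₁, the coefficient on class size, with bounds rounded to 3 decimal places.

(-1.235, -0.808)

SE(β̂₁) = √(MSE/Sₓₓ) = √(863.1/51706) = 0.129199.
df = n − 2 = 321.
t* = t_{0.05, 321} = 1.649614.
Margin = t* × SE = 1.649614 × 0.129199 = 0.21313.
CI: -1.0215 ± 0.21313 → (-1.235, -0.808).
With 90% confidence, each one-unit increase in class size is associated with a change of between -1.235 and -0.808 points in test score.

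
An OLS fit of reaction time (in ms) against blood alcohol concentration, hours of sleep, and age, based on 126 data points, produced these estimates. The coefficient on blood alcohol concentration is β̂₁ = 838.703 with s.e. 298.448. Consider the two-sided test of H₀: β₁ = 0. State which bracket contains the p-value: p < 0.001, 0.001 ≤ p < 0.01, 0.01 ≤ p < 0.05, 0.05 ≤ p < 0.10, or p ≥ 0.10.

t = 838.703 / 298.448 = 2.810.
df = n − k − 1 = 126 − 3 − 1 = 122.
Two-sided p = 2·P(T_{122} > |t|) ≈ 0.0058.
So 0.001 ≤ p < 0.01.

0.001 ≤ p < 0.01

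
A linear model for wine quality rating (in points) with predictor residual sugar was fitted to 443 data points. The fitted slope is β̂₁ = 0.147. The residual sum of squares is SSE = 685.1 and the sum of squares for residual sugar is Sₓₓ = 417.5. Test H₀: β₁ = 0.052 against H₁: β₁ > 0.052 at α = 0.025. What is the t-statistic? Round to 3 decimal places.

t = 1.557

MSE = SSE/(n − 2) = 685.1/441 = 1.55351.
SE(β̂₁) = √(MSE/Sₓₓ) = √(1.55351/417.5) = 0.0609999.
t = (0.147 − 0.052) / 0.0609999 = 1.557.
df = n − 2 = 441.
One-sided p ≈ 0.0600, which is ≥ 0.025, so fail to reject H₀.
The data do not give significant evidence that the true slope on residual sugar exceeds 0.052 points per unit.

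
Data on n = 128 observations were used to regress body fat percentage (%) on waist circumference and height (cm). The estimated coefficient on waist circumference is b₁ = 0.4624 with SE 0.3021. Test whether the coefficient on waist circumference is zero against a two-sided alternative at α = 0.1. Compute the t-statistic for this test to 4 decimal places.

H₀: β₁ = 0 vs H₁: β₁ ≠ 0.
t = (b₁ − β₁⁰)/SE = 0.4624 / 0.3021 = 1.5306.
df = n − k − 1 = 128 − 2 − 1 = 125.
Two-sided p ≈ 0.1284, which is ≥ 0.1, so fail to reject H₀.
The data do not give significant evidence of an association between waist circumference and body fat percentage, after adjusting for the other predictors.

t = 1.5306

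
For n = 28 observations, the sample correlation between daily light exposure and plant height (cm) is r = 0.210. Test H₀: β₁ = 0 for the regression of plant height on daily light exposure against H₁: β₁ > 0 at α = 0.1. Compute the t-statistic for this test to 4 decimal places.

t = 1.0952

t = r·√(n − 2)/√(1 − r²) = 0.210·√26/√0.9559 = 1.0952.
df = n − 2 = 26.
One-sided p ≈ 0.1417, which is ≥ 0.1, so fail to reject H₀.
The data do not give significant evidence of a linear association between daily light exposure and plant height.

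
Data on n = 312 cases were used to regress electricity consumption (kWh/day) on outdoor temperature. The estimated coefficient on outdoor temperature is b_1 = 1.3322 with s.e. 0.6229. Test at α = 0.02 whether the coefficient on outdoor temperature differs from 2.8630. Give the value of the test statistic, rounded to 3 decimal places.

H₀: β₁ = 2.8630 vs H₁: β₁ ≠ 2.8630.
t = (b_1 − β₁⁰)/SE = (1.3322 − 2.8630) / 0.6229 = -2.458.
df = n − 2 = 312 − 2 = 310.
Two-sided p ≈ 0.0145, which is < 0.02, so reject H₀.
There is evidence that the true slope on outdoor temperature differs from 2.8630 kWh/day per unit.

t = -2.458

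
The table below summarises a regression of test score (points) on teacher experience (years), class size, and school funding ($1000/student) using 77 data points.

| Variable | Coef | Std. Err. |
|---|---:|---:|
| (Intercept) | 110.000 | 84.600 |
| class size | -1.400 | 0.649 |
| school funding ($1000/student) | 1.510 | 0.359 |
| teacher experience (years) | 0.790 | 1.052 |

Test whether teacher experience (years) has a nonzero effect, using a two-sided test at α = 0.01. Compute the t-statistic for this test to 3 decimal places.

t = 0.751

Read off: b = 0.790, SE = 1.052 for teacher experience (years).
H₀: β₁ = 0 vs H₁: β₁ ≠ 0.
t = 0.790 / 1.052 = 0.751.
df = n − k − 1 = 77 − 3 − 1 = 73.
Two-sided p ≈ 0.4551, which is ≥ 0.01, so fail to reject H₀.
The data do not give significant evidence of an association between teacher experience (years) and test score, after adjusting for the other predictors.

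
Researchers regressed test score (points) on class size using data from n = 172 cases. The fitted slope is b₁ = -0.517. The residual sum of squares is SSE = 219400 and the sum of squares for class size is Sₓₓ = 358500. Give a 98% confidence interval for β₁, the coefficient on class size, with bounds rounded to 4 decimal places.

MSE = SSE/(n − 2) = 219400/170 = 1290.59.
SE(b₁) = √(MSE/Sₓₓ) = √(1290.59/358500) = 0.0599997.
df = n − 2 = 170.
t* = t_{0.01, 170} = 2.348483.
Margin = t* × SE = 2.348483 × 0.0599997 = 0.140908.
CI: -0.517 ± 0.140908 → (-0.6579, -0.3761).
With 98% confidence, each one-unit increase in class size is associated with a change of between -0.6579 and -0.3761 points in test score.

(-0.6579, -0.3761)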